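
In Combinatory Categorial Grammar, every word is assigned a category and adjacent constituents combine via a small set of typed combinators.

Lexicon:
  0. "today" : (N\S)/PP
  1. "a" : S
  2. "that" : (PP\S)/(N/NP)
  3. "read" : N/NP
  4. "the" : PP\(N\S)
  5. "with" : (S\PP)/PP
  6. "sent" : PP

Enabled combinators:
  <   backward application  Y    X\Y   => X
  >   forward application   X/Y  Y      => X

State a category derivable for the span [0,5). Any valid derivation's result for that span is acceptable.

PP

[0,7] S   <
  [0,5] PP   <
    [0,4] N\S   >
      [0,1] "today" : (N\S)/PP
      [1,4] PP   <
        [1,2] "a" : S
        [2,4] PP\S   >
          [2,3] "that" : (PP\S)/(N/NP)
          [3,4] "read" : N/NP
    [4,5] "the" : PP\(N\S)
  [5,7] S\PP   >
    [5,6] "with" : (S\PP)/PP
    [6,7] "sent" : PP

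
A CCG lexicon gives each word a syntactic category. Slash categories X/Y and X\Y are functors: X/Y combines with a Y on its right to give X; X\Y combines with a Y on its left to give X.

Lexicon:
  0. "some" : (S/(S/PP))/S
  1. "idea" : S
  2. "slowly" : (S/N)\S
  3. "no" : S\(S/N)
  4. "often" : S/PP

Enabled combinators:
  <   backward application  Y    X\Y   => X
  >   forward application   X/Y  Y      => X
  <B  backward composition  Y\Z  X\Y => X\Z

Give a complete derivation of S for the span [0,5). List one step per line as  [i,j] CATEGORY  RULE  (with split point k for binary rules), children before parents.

[0,1] (S/(S/PP))/S  lex  "some"
[1,2] S  lex  "idea"
[2,3] (S/N)\S  lex  "slowly"
[1,3] S/N  <  k=2
[3,4] S\(S/N)  lex  "no"
[1,4] S  <  k=3
[0,4] S/(S/PP)  >  k=1
[4,5] S/PP  lex  "often"
[0,5] S  >  k=4

[0,5] S   >
  [0,4] S/(S/PP)   >
    [0,1] "some" : (S/(S/PP))/S
    [1,4] S   <
      [1,3] S/N   <
        [1,2] "idea" : S
        [2,3] "slowly" : (S/N)\S
      [3,4] "no" : S\(S/N)
  [4,5] "often" : S/PP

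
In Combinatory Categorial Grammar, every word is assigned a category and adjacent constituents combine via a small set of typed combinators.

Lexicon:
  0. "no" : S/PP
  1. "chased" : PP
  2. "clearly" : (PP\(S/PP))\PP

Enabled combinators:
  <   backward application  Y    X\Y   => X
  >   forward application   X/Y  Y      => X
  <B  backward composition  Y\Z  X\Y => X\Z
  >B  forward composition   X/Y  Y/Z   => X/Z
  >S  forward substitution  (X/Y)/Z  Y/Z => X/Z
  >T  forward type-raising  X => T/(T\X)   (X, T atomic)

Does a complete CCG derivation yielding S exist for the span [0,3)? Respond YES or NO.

NO

S/PP PP (PP\(S/PP))\PP
CKY chart[0,3] = {N/(N\PP), NP/(NP\PP), PP, PP/(PP\PP), S/(S\PP)}; S ∉ chart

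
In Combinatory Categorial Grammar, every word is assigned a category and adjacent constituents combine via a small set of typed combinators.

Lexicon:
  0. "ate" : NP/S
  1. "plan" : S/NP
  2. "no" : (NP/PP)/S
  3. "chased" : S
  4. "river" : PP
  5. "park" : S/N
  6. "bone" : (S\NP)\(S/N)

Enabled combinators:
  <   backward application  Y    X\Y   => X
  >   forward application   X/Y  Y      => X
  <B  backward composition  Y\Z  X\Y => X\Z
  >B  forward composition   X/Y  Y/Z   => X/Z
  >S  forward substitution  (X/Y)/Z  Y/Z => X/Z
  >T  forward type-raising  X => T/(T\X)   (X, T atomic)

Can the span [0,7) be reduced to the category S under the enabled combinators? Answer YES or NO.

YES

[0,7] S   <
  [0,5] NP   >
    [0,1] "ate" : NP/S
    [1,5] S   >
      [1,4] S/PP   >B
        [1,2] "plan" : S/NP
        [2,4] NP/PP   >
          [2,3] "no" : (NP/PP)/S
          [3,4] "chased" : S
      [4,5] "river" : PP
  [5,7] S\NP   <
    [5,6] "park" : S/N
    [6,7] "bone" : (S\NP)\(S/N)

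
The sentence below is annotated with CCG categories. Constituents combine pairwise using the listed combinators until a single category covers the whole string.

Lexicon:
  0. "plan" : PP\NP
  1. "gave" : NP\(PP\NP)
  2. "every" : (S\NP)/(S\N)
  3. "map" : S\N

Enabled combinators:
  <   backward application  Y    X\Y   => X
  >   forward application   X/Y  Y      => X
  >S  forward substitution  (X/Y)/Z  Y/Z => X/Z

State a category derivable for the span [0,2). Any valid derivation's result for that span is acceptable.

NP

[0,4] S   <
  [0,2] NP   <
    [0,1] "plan" : PP\NP
    [1,2] "gave" : NP\(PP\NP)
  [2,4] S\NP   >
    [2,3] "every" : (S\NP)/(S\N)
    [3,4] "map" : S\N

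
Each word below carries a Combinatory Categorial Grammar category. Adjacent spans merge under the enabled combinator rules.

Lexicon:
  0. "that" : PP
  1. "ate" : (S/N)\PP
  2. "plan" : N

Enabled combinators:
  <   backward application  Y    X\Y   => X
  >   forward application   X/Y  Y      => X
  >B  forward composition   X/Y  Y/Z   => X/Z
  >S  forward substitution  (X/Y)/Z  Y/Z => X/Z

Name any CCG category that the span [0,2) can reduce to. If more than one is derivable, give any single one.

[0,3] S   >
  [0,2] S/N   <
    [0,1] "that" : PP
    [1,2] "ate" : (S/N)\PP
  [2,3] "plan" : N

S/N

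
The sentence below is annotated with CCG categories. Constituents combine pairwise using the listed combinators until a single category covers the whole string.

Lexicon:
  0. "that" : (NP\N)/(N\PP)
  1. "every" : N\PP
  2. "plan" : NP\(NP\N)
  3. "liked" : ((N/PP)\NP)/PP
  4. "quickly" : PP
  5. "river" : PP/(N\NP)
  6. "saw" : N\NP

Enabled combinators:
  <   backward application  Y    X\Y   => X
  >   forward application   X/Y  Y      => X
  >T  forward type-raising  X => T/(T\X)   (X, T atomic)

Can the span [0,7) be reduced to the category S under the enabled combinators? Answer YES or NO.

NO

(NP\N)/(N\PP) N\PP NP\(NP\N) ((N/PP)\NP)/PP PP PP/(N\NP) N\NP
CKY chart[0,7] = {N, N/(N\N), NP/(NP\N), PP/(PP\N), S/(S\N)}; S ∉ chart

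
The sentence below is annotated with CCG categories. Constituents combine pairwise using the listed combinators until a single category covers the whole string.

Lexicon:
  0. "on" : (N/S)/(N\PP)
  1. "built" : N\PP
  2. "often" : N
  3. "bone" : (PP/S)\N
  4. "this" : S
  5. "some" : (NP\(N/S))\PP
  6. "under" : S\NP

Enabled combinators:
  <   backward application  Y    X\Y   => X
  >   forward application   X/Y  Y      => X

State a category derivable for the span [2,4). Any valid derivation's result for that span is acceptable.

PP/S

[0,7] S   <
  [0,6] NP   <
    [0,2] N/S   >
      [0,1] "on" : (N/S)/(N\PP)
      [1,2] "built" : N\PP
    [2,6] NP\(N/S)   <
      [2,5] PP   >
        [2,4] PP/S   <
          [2,3] "often" : N
          [3,4] "bone" : (PP/S)\N
        [4,5] "this" : S
      [5,6] "some" : (NP\(N/S))\PP
  [6,7] "under" : S\NP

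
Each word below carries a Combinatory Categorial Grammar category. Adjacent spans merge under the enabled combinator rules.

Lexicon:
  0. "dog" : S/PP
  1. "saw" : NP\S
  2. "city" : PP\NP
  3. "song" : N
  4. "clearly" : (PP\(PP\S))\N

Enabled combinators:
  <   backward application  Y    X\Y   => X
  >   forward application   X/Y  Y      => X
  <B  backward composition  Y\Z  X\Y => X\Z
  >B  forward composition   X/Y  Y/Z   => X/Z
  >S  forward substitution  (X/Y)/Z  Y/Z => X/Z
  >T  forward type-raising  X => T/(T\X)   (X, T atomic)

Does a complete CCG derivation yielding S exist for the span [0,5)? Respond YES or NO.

[0,5] S   >
  [0,1] "dog" : S/PP
  [1,5] PP   <
    [1,3] PP\S   <B
      [1,2] "saw" : NP\S
      [2,3] "city" : PP\NP
    [3,5] PP\(PP\S)   <
      [3,4] "song" : N
      [4,5] "clearly" : (PP\(PP\S))\N

YES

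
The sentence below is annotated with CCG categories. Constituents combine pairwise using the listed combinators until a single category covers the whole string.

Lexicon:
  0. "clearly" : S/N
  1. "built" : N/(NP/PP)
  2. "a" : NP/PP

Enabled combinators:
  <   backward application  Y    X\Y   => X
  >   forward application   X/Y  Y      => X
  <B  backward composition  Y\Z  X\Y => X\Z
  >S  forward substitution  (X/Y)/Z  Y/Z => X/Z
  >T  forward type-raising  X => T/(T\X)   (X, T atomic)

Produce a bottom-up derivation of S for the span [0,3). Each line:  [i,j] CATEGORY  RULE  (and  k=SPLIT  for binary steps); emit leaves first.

[0,3] S   >
  [0,1] "clearly" : S/N
  [1,3] N   >
    [1,2] "built" : N/(NP/PP)
    [2,3] "a" : NP/PP

[0,1] S/N  lex  "clearly"
[1,2] N/(NP/PP)  lex  "built"
[2,3] NP/PP  lex  "a"
[1,3] N  >  k=2
[0,3] S  >  k=1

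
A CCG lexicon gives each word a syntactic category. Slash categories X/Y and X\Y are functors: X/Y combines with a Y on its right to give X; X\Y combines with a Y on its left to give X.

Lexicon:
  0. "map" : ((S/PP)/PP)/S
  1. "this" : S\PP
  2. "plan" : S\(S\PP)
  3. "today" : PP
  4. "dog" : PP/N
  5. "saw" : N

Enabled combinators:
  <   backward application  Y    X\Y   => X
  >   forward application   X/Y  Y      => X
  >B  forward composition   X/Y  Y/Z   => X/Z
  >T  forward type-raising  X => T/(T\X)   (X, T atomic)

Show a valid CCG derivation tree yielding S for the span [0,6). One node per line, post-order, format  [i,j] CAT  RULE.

[0,1] ((S/PP)/PP)/S  lex  "map"
[1,2] S\PP  lex  "this"
[2,3] S\(S\PP)  lex  "plan"
[1,3] S  <  k=2
[0,3] (S/PP)/PP  >  k=1
[3,4] PP  lex  "today"
[0,4] S/PP  >  k=3
[4,5] PP/N  lex  "dog"
[0,5] S/N  >B  k=4
[5,6] N  lex  "saw"
[0,6] S  >  k=5

[0,6] S   >
  [0,5] S/N   >B
    [0,4] S/PP   >
      [0,3] (S/PP)/PP   >
        [0,1] "map" : ((S/PP)/PP)/S
        [1,3] S   <
          [1,2] "this" : S\PP
          [2,3] "plan" : S\(S\PP)
      [3,4] "today" : PP
    [4,5] "dog" : PP/N
  [5,6] "saw" : N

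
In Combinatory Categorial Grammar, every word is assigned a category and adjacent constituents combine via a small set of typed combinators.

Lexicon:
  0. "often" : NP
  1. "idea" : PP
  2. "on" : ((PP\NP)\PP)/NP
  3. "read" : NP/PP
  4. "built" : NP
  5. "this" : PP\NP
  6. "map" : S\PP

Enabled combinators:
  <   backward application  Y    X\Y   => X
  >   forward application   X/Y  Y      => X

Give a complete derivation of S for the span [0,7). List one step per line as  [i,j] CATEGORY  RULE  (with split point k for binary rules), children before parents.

[0,7] S   <
  [0,6] PP   <
    [0,1] "often" : NP
    [1,6] PP\NP   <
      [1,2] "idea" : PP
      [2,6] (PP\NP)\PP   >
        [2,3] "on" : ((PP\NP)\PP)/NP
        [3,6] NP   >
          [3,4] "read" : NP/PP
          [4,6] PP   <
            [4,5] "built" : NP
            [5,6] "this" : PP\NP
  [6,7] "map" : S\PP

[0,1] NP  lex  "often"
[1,2] PP  lex  "idea"
[2,3] ((PP\NP)\PP)/NP  lex  "on"
[3,4] NP/PP  lex  "read"
[4,5] NP  lex  "built"
[5,6] PP\NP  lex  "this"
[4,6] PP  <  k=5
[3,6] NP  >  k=4
[2,6] (PP\NP)\PP  >  k=3
[1,6] PP\NP  <  k=2
[0,6] PP  <  k=1
[6,7] S\PP  lex  "map"
[0,7] S  <  k=6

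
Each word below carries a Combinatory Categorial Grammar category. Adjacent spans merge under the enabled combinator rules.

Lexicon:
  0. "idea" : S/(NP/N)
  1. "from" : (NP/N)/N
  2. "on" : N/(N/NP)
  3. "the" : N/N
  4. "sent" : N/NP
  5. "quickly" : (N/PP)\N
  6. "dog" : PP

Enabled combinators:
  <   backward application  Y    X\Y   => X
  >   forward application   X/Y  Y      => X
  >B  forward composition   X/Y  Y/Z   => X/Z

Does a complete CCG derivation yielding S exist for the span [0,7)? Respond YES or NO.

YES

[0,7] S   >
  [0,6] S/PP   >B
    [0,2] S/N   >B
      [0,1] "idea" : S/(NP/N)
      [1,2] "from" : (NP/N)/N
    [2,6] N/PP   <
      [2,5] N   >
        [2,3] "on" : N/(N/NP)
        [3,5] N/NP   >B
          [3,4] "the" : N/N
          [4,5] "sent" : N/NP
      [5,6] "quickly" : (N/PP)\N
  [6,7] "dog" : PP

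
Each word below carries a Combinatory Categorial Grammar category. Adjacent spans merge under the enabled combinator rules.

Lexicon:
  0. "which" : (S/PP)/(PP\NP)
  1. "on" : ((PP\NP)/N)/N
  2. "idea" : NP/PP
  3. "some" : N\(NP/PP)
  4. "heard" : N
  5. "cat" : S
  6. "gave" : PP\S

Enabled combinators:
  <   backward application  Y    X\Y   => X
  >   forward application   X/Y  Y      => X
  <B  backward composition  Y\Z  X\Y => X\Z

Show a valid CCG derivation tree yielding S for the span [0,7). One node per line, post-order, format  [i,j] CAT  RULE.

[0,1] (S/PP)/(PP\NP)  lex  "which"
[1,2] ((PP\NP)/N)/N  lex  "on"
[2,3] NP/PP  lex  "idea"
[3,4] N\(NP/PP)  lex  "some"
[2,4] N  <  k=3
[1,4] (PP\NP)/N  >  k=2
[4,5] N  lex  "heard"
[1,5] PP\NP  >  k=4
[0,5] S/PP  >  k=1
[5,6] S  lex  "cat"
[6,7] PP\S  lex  "gave"
[5,7] PP  <  k=6
[0,7] S  >  k=5

[0,7] S   >
  [0,5] S/PP   >
    [0,1] "which" : (S/PP)/(PP\NP)
    [1,5] PP\NP   >
      [1,4] (PP\NP)/N   >
        [1,2] "on" : ((PP\NP)/N)/N
        [2,4] N   <
          [2,3] "idea" : NP/PP
          [3,4] "some" : N\(NP/PP)
      [4,5] "heard" : N
  [5,7] PP   <
    [5,6] "cat" : S
    [6,7] "gave" : PP\S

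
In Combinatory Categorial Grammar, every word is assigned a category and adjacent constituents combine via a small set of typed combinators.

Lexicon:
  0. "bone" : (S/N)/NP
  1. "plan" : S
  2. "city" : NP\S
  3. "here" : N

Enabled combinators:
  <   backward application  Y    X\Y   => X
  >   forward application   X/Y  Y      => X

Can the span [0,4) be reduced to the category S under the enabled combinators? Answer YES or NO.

YES

[0,4] S   >
  [0,3] S/N   >
    [0,1] "bone" : (S/N)/NP
    [1,3] NP   <
      [1,2] "plan" : S
      [2,3] "city" : NP\S
  [3,4] "here" : N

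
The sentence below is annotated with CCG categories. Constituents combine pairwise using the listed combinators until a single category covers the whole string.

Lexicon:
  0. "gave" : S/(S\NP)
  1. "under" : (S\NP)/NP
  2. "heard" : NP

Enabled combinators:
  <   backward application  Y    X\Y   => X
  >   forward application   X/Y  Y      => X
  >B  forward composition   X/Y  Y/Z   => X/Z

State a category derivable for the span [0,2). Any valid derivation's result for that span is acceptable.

S/NP

[0,3] S   >
  [0,2] S/NP   >B
    [0,1] "gave" : S/(S\NP)
    [1,2] "under" : (S\NP)/NP
  [2,3] "heard" : NP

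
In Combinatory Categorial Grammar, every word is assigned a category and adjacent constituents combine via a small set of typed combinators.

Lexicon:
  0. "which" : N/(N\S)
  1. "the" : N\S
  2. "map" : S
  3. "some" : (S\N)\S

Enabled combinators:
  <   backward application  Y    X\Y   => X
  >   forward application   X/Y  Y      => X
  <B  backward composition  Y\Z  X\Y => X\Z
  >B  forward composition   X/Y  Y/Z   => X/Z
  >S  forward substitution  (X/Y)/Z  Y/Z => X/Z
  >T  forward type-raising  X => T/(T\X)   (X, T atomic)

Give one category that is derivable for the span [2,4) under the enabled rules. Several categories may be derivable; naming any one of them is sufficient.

[0,4] S   <
  [0,2] N   >
    [0,1] "which" : N/(N\S)
    [1,2] "the" : N\S
  [2,4] S\N   <
    [2,3] "map" : S
    [3,4] "some" : (S\N)\S

S\N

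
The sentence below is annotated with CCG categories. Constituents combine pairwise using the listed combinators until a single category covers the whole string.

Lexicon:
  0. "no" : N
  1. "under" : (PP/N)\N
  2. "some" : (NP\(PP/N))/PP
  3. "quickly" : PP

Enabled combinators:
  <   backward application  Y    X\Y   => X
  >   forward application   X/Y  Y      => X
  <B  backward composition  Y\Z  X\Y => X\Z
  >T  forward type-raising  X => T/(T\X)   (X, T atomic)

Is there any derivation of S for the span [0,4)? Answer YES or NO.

N (PP/N)\N (NP\(PP/N))/PP PP
CKY chart[0,4] = {N/(N\NP), NP, NP/(NP\NP), PP/(PP\NP), S/(S\NP)}; S ∉ chart

NO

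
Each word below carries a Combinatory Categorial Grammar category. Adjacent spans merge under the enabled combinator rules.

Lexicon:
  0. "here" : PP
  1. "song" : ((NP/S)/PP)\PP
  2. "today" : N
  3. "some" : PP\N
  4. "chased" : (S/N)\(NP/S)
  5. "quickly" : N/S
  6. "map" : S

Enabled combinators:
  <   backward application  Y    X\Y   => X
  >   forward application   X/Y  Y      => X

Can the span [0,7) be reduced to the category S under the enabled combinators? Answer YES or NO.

[0,7] S   >
  [0,5] S/N   <
    [0,4] NP/S   >
      [0,2] (NP/S)/PP   <
        [0,1] "here" : PP
        [1,2] "song" : ((NP/S)/PP)\PP
      [2,4] PP   <
        [2,3] "today" : N
        [3,4] "some" : PP\N
    [4,5] "chased" : (S/N)\(NP/S)
  [5,7] N   >
    [5,6] "quickly" : N/S
    [6,7] "map" : S

YES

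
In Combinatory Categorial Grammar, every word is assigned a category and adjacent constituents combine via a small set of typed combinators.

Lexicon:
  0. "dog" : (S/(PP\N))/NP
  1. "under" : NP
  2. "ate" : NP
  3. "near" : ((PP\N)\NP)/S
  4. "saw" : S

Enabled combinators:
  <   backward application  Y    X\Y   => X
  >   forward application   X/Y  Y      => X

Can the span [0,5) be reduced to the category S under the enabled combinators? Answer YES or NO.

YES

[0,5] S   >
  [0,2] S/(PP\N)   >
    [0,1] "dog" : (S/(PP\N))/NP
    [1,2] "under" : NP
  [2,5] PP\N   <
    [2,3] "ate" : NP
    [3,5] (PP\N)\NP   >
      [3,4] "near" : ((PP\N)\NP)/S
      [4,5] "saw" : S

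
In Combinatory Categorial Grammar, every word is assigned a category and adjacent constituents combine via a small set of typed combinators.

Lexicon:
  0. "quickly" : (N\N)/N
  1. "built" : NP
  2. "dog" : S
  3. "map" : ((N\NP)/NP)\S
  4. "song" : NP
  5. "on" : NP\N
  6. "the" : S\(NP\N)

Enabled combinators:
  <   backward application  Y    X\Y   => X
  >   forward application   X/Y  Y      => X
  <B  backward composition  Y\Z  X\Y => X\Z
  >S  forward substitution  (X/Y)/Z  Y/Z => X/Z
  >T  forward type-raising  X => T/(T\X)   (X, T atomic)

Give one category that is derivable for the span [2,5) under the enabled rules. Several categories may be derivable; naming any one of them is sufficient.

N\NP

[0,7] S   <
  [0,6] NP\N   <B
    [0,5] N\N   >
      [0,1] "quickly" : (N\N)/N
      [1,5] N   >
        [1,2] N/(N\NP)   >T
          [1,2] "built" : NP
        [2,5] N\NP   >
          [2,4] (N\NP)/NP   <
            [2,3] "dog" : S
            [3,4] "map" : ((N\NP)/NP)\S
          [4,5] "song" : NP
    [5,6] "on" : NP\N
  [6,7] "the" : S\(NP\N)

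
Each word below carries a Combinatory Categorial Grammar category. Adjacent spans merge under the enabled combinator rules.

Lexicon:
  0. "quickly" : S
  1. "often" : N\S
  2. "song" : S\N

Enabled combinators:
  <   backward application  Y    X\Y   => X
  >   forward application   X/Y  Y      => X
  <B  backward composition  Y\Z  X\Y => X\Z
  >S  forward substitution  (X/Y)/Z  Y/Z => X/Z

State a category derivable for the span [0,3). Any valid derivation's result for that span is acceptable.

[0,3] S   <
  [0,2] N   <
    [0,1] "quickly" : S
    [1,2] "often" : N\S
  [2,3] "song" : S\N

S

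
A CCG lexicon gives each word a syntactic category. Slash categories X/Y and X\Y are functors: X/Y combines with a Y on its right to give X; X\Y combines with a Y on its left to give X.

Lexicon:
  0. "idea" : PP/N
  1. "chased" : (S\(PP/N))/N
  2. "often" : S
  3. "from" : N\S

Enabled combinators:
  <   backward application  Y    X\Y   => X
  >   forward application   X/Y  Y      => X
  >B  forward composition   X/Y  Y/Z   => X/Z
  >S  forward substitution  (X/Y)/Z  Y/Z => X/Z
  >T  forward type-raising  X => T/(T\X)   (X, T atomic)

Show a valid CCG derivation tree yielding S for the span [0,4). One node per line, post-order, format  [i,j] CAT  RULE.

[0,4] S   <
  [0,1] "idea" : PP/N
  [1,4] S\(PP/N)   >
    [1,2] "chased" : (S\(PP/N))/N
    [2,4] N   <
      [2,3] "often" : S
      [3,4] "from" : N\S

[0,1] PP/N  lex  "idea"
[1,2] (S\(PP/N))/N  lex  "chased"
[2,3] S  lex  "often"
[3,4] N\S  lex  "from"
[2,4] N  <  k=3
[1,4] S\(PP/N)  >  k=2
[0,4] S  <  k=1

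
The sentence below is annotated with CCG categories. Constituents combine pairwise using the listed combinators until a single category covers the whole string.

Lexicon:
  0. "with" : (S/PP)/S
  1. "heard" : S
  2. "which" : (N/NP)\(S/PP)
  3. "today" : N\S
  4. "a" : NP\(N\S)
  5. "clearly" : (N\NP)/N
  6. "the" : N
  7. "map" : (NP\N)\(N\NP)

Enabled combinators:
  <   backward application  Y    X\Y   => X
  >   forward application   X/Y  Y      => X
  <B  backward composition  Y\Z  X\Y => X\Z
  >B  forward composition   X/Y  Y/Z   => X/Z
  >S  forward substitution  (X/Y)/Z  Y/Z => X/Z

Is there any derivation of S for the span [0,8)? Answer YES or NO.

(S/PP)/S S (N/NP)\(S/PP) N\S NP\(N\S) (N\NP)/N N (NP\N)\(N\NP)
CKY chart[0,8] = {NP}; S ∉ chart

NO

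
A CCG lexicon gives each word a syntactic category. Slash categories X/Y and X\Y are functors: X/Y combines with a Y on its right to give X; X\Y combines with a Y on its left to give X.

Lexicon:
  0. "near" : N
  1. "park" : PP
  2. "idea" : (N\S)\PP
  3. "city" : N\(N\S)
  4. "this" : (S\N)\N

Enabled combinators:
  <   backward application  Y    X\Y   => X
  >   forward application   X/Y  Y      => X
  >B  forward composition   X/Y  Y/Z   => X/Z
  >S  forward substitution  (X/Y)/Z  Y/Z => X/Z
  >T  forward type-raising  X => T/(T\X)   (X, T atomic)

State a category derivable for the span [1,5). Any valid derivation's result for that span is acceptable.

[0,5] S   >
  [0,1] S/(S\N)   >T
    [0,1] "near" : N
  [1,5] S\N   <
    [1,4] N   <
      [1,3] N\S   <
        [1,2] "park" : PP
        [2,3] "idea" : (N\S)\PP
      [3,4] "city" : N\(N\S)
    [4,5] "this" : (S\N)\N

S\N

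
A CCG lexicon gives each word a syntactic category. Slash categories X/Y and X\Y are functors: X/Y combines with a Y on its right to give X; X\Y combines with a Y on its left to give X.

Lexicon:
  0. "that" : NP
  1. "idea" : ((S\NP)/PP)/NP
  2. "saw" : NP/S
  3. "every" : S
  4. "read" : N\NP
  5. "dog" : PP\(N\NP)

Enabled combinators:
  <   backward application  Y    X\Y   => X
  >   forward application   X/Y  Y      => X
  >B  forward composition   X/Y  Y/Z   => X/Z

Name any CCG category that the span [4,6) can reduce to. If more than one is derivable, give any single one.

[0,6] S   <
  [0,1] "that" : NP
  [1,6] S\NP   >
    [1,4] (S\NP)/PP   >
      [1,2] "idea" : ((S\NP)/PP)/NP
      [2,4] NP   >
        [2,3] "saw" : NP/S
        [3,4] "every" : S
    [4,6] PP   <
      [4,5] "read" : N\NP
      [5,6] "dog" : PP\(N\NP)

PP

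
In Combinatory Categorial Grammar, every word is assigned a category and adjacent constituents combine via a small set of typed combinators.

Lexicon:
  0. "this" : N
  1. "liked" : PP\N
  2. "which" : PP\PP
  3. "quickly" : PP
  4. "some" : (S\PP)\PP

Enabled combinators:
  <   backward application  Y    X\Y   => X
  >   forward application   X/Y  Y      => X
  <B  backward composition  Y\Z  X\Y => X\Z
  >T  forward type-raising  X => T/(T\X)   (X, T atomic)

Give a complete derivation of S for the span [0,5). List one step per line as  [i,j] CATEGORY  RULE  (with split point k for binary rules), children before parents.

[0,1] N  lex  "this"
[0,1] S/(S\N)  >T
[1,2] PP\N  lex  "liked"
[2,3] PP\PP  lex  "which"
[1,3] PP\N  <B  k=2
[3,4] PP  lex  "quickly"
[4,5] (S\PP)\PP  lex  "some"
[3,5] S\PP  <  k=4
[1,5] S\N  <B  k=3
[0,5] S  >  k=1

[0,5] S   >
  [0,1] S/(S\N)   >T
    [0,1] "this" : N
  [1,5] S\N   <B
    [1,3] PP\N   <B
      [1,2] "liked" : PP\N
      [2,3] "which" : PP\PP
    [3,5] S\PP   <
      [3,4] "quickly" : PP
      [4,5] "some" : (S\PP)\PP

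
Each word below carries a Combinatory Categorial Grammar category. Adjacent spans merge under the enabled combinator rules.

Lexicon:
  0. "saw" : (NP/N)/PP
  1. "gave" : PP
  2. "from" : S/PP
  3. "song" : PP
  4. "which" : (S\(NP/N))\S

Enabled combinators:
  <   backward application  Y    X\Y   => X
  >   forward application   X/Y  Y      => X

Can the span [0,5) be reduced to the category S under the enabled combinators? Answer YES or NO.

[0,5] S   <
  [0,2] NP/N   >
    [0,1] "saw" : (NP/N)/PP
    [1,2] "gave" : PP
  [2,5] S\(NP/N)   <
    [2,4] S   >
      [2,3] "from" : S/PP
      [3,4] "song" : PP
    [4,5] "which" : (S\(NP/N))\S

YES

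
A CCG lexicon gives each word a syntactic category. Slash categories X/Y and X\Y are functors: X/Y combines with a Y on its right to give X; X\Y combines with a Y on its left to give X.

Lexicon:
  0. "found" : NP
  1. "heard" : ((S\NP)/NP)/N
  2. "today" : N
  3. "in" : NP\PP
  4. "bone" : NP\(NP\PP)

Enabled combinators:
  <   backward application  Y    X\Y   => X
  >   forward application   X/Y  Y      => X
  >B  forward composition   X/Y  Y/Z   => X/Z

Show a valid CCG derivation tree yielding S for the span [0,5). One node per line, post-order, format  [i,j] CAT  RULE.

[0,5] S   <
  [0,1] "found" : NP
  [1,5] S\NP   >
    [1,3] (S\NP)/NP   >
      [1,2] "heard" : ((S\NP)/NP)/N
      [2,3] "today" : N
    [3,5] NP   <
      [3,4] "in" : NP\PP
      [4,5] "bone" : NP\(NP\PP)

[0,1] NP  lex  "found"
[1,2] ((S\NP)/NP)/N  lex  "heard"
[2,3] N  lex  "today"
[1,3] (S\NP)/NP  >  k=2
[3,4] NP\PP  lex  "in"
[4,5] NP\(NP\PP)  lex  "bone"
[3,5] NP  <  k=4
[1,5] S\NP  >  k=3
[0,5] S  <  k=1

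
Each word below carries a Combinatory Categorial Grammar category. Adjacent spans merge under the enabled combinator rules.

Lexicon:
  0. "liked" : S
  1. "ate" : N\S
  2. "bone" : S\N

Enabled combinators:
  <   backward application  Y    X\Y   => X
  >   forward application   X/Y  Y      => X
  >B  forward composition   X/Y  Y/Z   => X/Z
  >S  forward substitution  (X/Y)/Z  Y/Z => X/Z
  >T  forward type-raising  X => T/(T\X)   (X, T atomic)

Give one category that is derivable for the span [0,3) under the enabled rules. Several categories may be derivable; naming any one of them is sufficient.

[0,3] S   <
  [0,2] N   >
    [0,1] N/(N\S)   >T
      [0,1] "liked" : S
    [1,2] "ate" : N\S
  [2,3] "bone" : S\N

S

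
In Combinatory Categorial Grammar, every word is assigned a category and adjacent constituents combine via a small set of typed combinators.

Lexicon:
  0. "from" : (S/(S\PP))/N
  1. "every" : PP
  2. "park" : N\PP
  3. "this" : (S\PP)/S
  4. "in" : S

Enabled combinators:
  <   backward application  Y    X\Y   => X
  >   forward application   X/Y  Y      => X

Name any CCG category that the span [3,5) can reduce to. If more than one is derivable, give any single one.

[0,5] S   >
  [0,3] S/(S\PP)   >
    [0,1] "from" : (S/(S\PP))/N
    [1,3] N   <
      [1,2] "every" : PP
      [2,3] "park" : N\PP
  [3,5] S\PP   >
    [3,4] "this" : (S\PP)/S
    [4,5] "in" : S

S\PP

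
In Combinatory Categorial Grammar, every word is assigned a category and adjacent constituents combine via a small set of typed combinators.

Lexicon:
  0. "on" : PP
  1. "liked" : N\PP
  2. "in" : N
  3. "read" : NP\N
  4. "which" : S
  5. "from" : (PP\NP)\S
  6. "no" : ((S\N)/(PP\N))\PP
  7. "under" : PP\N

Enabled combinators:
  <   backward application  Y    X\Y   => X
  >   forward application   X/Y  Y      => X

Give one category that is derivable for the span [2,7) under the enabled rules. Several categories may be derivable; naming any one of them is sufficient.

[0,8] S   <
  [0,2] N   <
    [0,1] "on" : PP
    [1,2] "liked" : N\PP
  [2,8] S\N   >
    [2,7] (S\N)/(PP\N)   <
      [2,6] PP   <
        [2,4] NP   <
          [2,3] "in" : N
          [3,4] "read" : NP\N
        [4,6] PP\NP   <
          [4,5] "which" : S
          [5,6] "from" : (PP\NP)\S
      [6,7] "no" : ((S\N)/(PP\N))\PP
    [7,8] "under" : PP\N

(S\N)/(PP\N)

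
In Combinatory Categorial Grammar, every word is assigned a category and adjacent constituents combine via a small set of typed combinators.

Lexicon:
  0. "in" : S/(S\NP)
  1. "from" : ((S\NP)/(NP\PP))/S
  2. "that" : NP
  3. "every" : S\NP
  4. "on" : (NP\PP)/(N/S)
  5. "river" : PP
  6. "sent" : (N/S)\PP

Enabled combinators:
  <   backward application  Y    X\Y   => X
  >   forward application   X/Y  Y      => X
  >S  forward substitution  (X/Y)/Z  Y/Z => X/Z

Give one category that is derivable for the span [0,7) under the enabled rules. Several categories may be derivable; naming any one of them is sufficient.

[0,7] S   >
  [0,1] "in" : S/(S\NP)
  [1,7] S\NP   >
    [1,4] (S\NP)/(NP\PP)   >
      [1,2] "from" : ((S\NP)/(NP\PP))/S
      [2,4] S   <
        [2,3] "that" : NP
        [3,4] "every" : S\NP
    [4,7] NP\PP   >
      [4,5] "on" : (NP\PP)/(N/S)
      [5,7] N/S   <
        [5,6] "river" : PP
        [6,7] "sent" : (N/S)\PP

S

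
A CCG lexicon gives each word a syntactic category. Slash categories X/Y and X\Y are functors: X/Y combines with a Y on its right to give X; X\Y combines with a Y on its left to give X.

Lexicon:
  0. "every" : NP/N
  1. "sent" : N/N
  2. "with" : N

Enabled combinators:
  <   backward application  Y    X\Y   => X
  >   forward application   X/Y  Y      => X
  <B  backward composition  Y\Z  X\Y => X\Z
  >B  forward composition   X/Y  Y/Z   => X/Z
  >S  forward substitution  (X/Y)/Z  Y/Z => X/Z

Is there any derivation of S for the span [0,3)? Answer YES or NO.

NP/N N/N N
CKY chart[0,3] = {NP}; S ∉ chart

NO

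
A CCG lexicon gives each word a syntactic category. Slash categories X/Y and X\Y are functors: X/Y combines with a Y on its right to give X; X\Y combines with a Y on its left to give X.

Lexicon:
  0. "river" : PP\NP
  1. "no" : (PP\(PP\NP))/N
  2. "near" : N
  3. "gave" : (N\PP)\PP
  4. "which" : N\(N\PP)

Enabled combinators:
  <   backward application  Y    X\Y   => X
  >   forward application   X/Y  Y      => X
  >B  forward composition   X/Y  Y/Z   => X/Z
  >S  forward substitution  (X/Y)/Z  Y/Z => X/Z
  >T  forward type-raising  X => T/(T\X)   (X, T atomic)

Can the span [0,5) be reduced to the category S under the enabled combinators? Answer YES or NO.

NO

PP\NP (PP\(PP\NP))/N N (N\PP)\PP N\(N\PP)
CKY chart[0,5] = {N, N/(N\N), NP/(NP\N), PP/(PP\N), S/(S\N)}; S ∉ chart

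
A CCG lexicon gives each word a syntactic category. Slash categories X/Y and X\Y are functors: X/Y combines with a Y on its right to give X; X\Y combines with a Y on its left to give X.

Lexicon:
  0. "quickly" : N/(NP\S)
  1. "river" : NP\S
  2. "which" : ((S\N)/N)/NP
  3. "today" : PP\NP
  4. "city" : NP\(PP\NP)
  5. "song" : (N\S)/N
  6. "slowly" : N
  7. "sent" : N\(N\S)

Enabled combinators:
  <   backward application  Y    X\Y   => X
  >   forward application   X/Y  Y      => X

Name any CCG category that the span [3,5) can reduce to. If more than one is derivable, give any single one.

NP

[0,8] S   <
  [0,2] N   >
    [0,1] "quickly" : N/(NP\S)
    [1,2] "river" : NP\S
  [2,8] S\N   >
    [2,5] (S\N)/N   >
      [2,3] "which" : ((S\N)/N)/NP
      [3,5] NP   <
        [3,4] "today" : PP\NP
        [4,5] "city" : NP\(PP\NP)
    [5,8] N   <
      [5,7] N\S   >
        [5,6] "song" : (N\S)/N
        [6,7] "slowly" : N
      [7,8] "sent" : N\(N\S)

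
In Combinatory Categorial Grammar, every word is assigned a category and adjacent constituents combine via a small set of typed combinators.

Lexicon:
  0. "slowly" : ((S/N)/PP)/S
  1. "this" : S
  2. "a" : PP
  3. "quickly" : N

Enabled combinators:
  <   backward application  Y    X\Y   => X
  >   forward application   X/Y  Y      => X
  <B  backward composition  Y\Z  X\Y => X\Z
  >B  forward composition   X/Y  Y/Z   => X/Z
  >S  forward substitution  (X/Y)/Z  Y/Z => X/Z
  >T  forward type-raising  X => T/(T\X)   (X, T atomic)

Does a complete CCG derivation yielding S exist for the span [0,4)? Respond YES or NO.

[0,4] S   >
  [0,3] S/N   >
    [0,2] (S/N)/PP   >
      [0,1] "slowly" : ((S/N)/PP)/S
      [1,2] "this" : S
    [2,3] "a" : PP
  [3,4] "quickly" : N

YES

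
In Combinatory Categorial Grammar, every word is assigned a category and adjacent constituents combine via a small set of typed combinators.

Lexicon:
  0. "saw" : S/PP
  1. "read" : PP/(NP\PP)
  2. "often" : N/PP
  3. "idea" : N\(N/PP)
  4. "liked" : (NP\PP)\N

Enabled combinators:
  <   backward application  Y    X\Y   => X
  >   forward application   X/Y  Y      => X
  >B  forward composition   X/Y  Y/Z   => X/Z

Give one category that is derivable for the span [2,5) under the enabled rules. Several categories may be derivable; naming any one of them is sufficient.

NP\PP

[0,5] S   >
  [0,1] "saw" : S/PP
  [1,5] PP   >
    [1,2] "read" : PP/(NP\PP)
    [2,5] NP\PP   <
      [2,4] N   <
        [2,3] "often" : N/PP
        [3,4] "idea" : N\(N/PP)
      [4,5] "liked" : (NP\PP)\N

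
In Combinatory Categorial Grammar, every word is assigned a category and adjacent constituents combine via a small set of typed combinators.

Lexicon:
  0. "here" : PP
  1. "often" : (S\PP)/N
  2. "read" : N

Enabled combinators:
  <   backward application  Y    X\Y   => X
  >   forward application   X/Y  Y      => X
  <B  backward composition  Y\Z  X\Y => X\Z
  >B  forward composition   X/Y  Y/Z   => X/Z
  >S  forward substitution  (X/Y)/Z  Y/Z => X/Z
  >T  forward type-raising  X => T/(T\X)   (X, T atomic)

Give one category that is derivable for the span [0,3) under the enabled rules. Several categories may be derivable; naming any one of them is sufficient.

S

[0,3] S   >
  [0,1] S/(S\PP)   >T
    [0,1] "here" : PP
  [1,3] S\PP   >
    [1,2] "often" : (S\PP)/N
    [2,3] "read" : N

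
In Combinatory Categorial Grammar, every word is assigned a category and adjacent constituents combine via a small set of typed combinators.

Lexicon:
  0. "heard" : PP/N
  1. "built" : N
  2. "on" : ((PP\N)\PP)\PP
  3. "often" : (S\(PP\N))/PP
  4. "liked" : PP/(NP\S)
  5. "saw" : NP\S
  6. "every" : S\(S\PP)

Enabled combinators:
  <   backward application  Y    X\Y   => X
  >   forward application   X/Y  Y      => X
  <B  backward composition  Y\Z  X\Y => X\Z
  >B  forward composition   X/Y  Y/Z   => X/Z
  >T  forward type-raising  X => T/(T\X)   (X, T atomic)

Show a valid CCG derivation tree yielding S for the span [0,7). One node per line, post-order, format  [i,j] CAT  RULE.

[0,7] S   <
  [0,6] S\PP   <B
    [0,3] (PP\N)\PP   <
      [0,2] PP   >
        [0,1] "heard" : PP/N
        [1,2] "built" : N
      [2,3] "on" : ((PP\N)\PP)\PP
    [3,6] S\(PP\N)   >
      [3,4] "often" : (S\(PP\N))/PP
      [4,6] PP   >
        [4,5] "liked" : PP/(NP\S)
        [5,6] "saw" : NP\S
  [6,7] "every" : S\(S\PP)

[0,1] PP/N  lex  "heard"
[1,2] N  lex  "built"
[0,2] PP  >  k=1
[2,3] ((PP\N)\PP)\PP  lex  "on"
[0,3] (PP\N)\PP  <  k=2
[3,4] (S\(PP\N))/PP  lex  "often"
[4,5] PP/(NP\S)  lex  "liked"
[5,6] NP\S  lex  "saw"
[4,6] PP  >  k=5
[3,6] S\(PP\N)  >  k=4
[0,6] S\PP  <B  k=3
[6,7] S\(S\PP)  lex  "every"
[0,7] S  <  k=6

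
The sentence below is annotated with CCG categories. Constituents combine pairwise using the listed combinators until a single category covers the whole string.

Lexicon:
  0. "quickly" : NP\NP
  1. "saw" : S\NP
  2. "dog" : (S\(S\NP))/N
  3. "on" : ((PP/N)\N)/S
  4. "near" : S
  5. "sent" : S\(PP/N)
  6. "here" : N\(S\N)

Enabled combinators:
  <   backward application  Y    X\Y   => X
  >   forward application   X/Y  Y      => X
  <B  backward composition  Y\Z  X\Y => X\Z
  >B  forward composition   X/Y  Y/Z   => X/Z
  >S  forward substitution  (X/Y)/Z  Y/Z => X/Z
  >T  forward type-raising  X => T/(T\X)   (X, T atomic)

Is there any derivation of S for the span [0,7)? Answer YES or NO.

YES

[0,7] S   <
  [0,2] S\NP   <B
    [0,1] "quickly" : NP\NP
    [1,2] "saw" : S\NP
  [2,7] S\(S\NP)   >
    [2,3] "dog" : (S\(S\NP))/N
    [3,7] N   <
      [3,6] S\N   <B
        [3,5] (PP/N)\N   >
          [3,4] "on" : ((PP/N)\N)/S
          [4,5] "near" : S
        [5,6] "sent" : S\(PP/N)
      [6,7] "here" : N\(S\N)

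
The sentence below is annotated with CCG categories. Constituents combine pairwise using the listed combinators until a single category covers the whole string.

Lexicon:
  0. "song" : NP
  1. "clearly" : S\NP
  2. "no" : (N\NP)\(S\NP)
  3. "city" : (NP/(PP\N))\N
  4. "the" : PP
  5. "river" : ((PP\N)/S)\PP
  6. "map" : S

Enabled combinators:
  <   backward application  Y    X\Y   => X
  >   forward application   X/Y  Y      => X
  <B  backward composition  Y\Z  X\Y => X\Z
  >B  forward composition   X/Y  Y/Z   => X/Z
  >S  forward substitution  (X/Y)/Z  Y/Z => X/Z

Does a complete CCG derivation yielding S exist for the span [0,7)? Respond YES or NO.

NP S\NP (N\NP)\(S\NP) (NP/(PP\N))\N PP ((PP\N)/S)\PP S
CKY chart[0,7] = {NP}; S ∉ chart

NO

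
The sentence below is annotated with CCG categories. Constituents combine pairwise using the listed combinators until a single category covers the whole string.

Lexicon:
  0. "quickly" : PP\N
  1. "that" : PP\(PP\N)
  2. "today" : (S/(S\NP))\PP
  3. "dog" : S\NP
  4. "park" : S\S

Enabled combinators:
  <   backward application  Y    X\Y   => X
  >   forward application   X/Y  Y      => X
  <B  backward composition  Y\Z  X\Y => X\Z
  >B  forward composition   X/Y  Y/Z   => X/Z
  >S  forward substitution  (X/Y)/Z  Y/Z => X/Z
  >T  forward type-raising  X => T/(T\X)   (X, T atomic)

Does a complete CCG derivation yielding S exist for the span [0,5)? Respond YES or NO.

YES

[0,5] S   >
  [0,3] S/(S\NP)   <
    [0,2] PP   <
      [0,1] "quickly" : PP\N
      [1,2] "that" : PP\(PP\N)
    [2,3] "today" : (S/(S\NP))\PP
  [3,5] S\NP   <B
    [3,4] "dog" : S\NP
    [4,5] "park" : S\S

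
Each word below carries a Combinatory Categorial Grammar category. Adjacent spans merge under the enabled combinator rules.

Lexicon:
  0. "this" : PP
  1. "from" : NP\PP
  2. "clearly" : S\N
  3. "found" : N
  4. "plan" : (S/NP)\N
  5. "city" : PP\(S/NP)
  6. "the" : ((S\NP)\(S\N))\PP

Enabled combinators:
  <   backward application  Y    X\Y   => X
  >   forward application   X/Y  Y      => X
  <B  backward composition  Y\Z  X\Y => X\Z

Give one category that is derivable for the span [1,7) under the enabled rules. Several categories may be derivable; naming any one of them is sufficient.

S\PP

[0,7] S   <
  [0,1] "this" : PP
  [1,7] S\PP   <B
    [1,2] "from" : NP\PP
    [2,7] S\NP   <
      [2,3] "clearly" : S\N
      [3,7] (S\NP)\(S\N)   <
        [3,6] PP   <
          [3,5] S/NP   <
            [3,4] "found" : N
            [4,5] "plan" : (S/NP)\N
          [5,6] "city" : PP\(S/NP)
        [6,7] "the" : ((S\NP)\(S\N))\PP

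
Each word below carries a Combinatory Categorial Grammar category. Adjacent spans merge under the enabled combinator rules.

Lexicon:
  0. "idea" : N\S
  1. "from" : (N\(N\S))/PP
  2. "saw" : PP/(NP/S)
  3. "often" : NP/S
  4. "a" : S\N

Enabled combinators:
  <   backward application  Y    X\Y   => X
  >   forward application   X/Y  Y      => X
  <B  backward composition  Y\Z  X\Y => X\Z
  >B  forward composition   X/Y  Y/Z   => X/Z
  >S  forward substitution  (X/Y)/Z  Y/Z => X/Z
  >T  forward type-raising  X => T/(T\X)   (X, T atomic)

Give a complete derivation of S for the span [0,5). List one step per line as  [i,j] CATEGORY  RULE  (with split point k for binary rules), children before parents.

[0,1] N\S  lex  "idea"
[1,2] (N\(N\S))/PP  lex  "from"
[2,3] PP/(NP/S)  lex  "saw"
[3,4] NP/S  lex  "often"
[2,4] PP  >  k=3
[1,4] N\(N\S)  >  k=2
[0,4] N  <  k=1
[4,5] S\N  lex  "a"
[0,5] S  <  k=4

[0,5] S   <
  [0,4] N   <
    [0,1] "idea" : N\S
    [1,4] N\(N\S)   >
      [1,2] "from" : (N\(N\S))/PP
      [2,4] PP   >
        [2,3] "saw" : PP/(NP/S)
        [3,4] "often" : NP/S
  [4,5] "a" : S\N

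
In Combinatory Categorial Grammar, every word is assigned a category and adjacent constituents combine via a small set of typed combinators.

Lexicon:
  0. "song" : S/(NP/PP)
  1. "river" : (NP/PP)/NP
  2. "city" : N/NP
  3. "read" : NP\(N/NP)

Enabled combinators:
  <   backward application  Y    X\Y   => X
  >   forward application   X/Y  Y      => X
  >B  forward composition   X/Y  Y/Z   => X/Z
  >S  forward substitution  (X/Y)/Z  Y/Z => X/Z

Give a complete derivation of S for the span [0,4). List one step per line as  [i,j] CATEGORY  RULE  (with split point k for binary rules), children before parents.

[0,1] S/(NP/PP)  lex  "song"
[1,2] (NP/PP)/NP  lex  "river"
[0,2] S/NP  >B  k=1
[2,3] N/NP  lex  "city"
[3,4] NP\(N/NP)  lex  "read"
[2,4] NP  <  k=3
[0,4] S  >  k=2

[0,4] S   >
  [0,2] S/NP   >B
    [0,1] "song" : S/(NP/PP)
    [1,2] "river" : (NP/PP)/NP
  [2,4] NP   <
    [2,3] "city" : N/NP
    [3,4] "read" : NP\(N/NP)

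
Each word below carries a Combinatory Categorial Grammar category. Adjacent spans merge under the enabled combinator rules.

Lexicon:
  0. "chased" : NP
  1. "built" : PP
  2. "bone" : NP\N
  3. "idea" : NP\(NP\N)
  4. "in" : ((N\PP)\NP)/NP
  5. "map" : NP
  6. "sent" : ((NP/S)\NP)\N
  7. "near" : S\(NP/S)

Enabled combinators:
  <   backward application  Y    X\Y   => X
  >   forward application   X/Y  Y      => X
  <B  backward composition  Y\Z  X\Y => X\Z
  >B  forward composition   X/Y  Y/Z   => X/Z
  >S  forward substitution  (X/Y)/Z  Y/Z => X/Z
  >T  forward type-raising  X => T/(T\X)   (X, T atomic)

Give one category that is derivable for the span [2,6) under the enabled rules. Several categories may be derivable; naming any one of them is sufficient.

[0,8] S   >
  [0,1] S/(S\NP)   >T
    [0,1] "chased" : NP
  [1,8] S\NP   <B
    [1,7] (NP/S)\NP   <
      [1,6] N   >
        [1,2] N/(N\PP)   >T
          [1,2] "built" : PP
        [2,6] N\PP   <
          [2,4] NP   <
            [2,3] "bone" : NP\N
            [3,4] "idea" : NP\(NP\N)
          [4,6] (N\PP)\NP   >
            [4,5] "in" : ((N\PP)\NP)/NP
            [5,6] "map" : NP
      [6,7] "sent" : ((NP/S)\NP)\N
    [7,8] "near" : S\(NP/S)

N\PP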